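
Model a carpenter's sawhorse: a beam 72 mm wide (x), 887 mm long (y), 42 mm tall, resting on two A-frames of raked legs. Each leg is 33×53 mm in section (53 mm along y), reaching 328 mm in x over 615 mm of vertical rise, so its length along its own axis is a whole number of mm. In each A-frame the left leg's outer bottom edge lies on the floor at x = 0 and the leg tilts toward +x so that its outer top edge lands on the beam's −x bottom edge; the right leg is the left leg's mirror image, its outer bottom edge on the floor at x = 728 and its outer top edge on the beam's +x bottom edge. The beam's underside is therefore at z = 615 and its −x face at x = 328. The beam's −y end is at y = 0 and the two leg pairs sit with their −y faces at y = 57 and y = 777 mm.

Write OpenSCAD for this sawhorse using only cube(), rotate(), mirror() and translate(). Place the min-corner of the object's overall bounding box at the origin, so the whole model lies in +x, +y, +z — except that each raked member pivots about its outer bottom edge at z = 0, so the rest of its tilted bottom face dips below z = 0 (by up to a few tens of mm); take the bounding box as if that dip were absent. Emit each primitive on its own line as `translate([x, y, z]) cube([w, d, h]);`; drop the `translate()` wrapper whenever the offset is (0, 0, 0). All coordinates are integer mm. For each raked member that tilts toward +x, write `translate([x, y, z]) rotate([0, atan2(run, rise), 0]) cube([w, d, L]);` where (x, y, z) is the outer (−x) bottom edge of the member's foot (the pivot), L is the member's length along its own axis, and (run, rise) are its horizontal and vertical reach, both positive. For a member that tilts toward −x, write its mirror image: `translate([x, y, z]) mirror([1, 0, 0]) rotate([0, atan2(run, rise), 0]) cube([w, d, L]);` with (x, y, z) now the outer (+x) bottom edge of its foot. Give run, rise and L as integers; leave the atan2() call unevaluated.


translate([328, 0, 615]) cube([72, 887, 42]);
translate([0, 57, 0]) rotate([0, atan2(328, 615), 0]) cube([33, 53, 697]);
translate([728, 57, 0]) mirror([1, 0, 0]) rotate([0, atan2(328, 615), 0]) cube([33, 53, 697]);
translate([0, 777, 0]) rotate([0, atan2(328, 615), 0]) cube([33, 53, 697]);
translate([728, 777, 0]) mirror([1, 0, 0]) rotate([0, atan2(328, 615), 0]) cube([33, 53, 697]);


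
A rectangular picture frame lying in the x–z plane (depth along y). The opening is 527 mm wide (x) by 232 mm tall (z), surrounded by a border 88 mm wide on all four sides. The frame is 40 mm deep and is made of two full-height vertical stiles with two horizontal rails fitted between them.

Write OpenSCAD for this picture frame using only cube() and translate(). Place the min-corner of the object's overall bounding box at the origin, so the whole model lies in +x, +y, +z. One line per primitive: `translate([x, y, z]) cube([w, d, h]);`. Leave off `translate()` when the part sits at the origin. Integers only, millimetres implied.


cube([88, 40, 408]);
translate([615, 0, 0]) cube([88, 40, 408]);
translate([88, 0, 0]) cube([527, 40, 88]);
translate([88, 0, 320]) cube([527, 40, 88]);


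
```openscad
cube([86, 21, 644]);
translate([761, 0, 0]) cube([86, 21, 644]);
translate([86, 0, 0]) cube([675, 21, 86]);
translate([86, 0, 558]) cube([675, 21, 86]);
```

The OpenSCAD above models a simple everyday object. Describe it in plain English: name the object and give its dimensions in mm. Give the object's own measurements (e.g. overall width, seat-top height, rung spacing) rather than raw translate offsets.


A rectangular picture frame lying in the x–z plane (depth along y). The opening is 675 mm wide (x) by 472 mm tall (z), surrounded by a border 86 mm wide on all four sides. The frame is 21 mm deep and is made of two full-height vertical stiles with two horizontal rails fitted between them.


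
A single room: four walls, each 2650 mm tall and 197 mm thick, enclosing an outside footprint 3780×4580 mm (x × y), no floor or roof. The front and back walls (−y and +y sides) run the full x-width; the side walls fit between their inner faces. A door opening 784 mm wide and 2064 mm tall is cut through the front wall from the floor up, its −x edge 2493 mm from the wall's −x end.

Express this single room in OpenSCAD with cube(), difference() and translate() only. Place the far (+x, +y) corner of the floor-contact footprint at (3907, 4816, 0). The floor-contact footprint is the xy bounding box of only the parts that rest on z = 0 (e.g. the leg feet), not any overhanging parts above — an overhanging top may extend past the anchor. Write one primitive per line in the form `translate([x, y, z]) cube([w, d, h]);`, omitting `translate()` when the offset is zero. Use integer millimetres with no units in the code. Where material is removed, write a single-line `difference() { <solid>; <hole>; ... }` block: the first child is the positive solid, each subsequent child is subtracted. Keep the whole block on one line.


difference() { translate([127, 236, 0]) cube([3780, 197, 2650]); translate([2620, 236, 0]) cube([784, 197, 2064]); }
translate([127, 4619, 0]) cube([3780, 197, 2650]);
translate([127, 433, 0]) cube([197, 4186, 2650]);
translate([3710, 433, 0]) cube([197, 4186, 2650]);


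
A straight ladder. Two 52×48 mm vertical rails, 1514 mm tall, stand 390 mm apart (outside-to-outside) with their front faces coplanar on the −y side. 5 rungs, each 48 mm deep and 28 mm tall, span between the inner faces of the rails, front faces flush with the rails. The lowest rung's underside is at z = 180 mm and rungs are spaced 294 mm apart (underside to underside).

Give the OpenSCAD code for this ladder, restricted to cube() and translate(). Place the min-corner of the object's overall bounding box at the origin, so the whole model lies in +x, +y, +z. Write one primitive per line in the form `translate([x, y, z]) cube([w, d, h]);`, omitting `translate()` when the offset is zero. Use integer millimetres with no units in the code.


// rung span = 390 - 2*52 = 286
// rung[k] z = 180 + k*294
cube([52, 48, 1514]);
translate([338, 0, 0]) cube([52, 48, 1514]);
translate([52, 0, 180]) cube([286, 48, 28]);
translate([52, 0, 474]) cube([286, 48, 28]);
translate([52, 0, 768]) cube([286, 48, 28]);
translate([52, 0, 1062]) cube([286, 48, 28]);
translate([52, 0, 1356]) cube([286, 48, 28]);


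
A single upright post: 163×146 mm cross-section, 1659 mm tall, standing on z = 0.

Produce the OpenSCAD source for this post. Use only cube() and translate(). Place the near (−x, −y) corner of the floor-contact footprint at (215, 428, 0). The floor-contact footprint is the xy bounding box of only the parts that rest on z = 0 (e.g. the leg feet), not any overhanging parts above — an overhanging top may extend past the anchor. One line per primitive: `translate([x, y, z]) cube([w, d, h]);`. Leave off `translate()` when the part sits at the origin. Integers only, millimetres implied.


translate([215, 428, 0]) cube([163, 146, 1659]);


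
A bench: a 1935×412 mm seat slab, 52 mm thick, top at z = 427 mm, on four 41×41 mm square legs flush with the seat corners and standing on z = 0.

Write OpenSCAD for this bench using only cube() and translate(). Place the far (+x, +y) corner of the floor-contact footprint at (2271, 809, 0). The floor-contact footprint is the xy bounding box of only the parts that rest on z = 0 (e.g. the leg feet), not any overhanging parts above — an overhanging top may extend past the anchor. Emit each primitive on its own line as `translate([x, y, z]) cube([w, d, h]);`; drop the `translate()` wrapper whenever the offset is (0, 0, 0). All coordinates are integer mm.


translate([336, 397, 375]) cube([1935, 412, 52]);
translate([336, 397, 0]) cube([41, 41, 375]);
translate([336, 768, 0]) cube([41, 41, 375]);
translate([2230, 397, 0]) cube([41, 41, 375]);
translate([2230, 768, 0]) cube([41, 41, 375]);


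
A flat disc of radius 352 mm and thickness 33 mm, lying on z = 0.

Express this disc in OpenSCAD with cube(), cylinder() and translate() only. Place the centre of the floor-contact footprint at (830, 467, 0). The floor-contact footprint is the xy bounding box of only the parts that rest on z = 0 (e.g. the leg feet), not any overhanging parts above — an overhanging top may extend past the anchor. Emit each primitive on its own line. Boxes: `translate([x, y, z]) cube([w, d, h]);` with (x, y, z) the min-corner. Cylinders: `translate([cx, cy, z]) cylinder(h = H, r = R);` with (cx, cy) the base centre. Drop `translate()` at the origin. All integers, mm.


translate([830, 467, 0]) cylinder(h = 33, r = 352);


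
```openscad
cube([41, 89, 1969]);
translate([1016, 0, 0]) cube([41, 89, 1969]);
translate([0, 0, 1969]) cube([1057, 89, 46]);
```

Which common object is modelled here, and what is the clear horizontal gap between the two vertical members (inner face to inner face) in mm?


A door frame. The clear opening width is 975 mm.

Two 1969 mm tall posts with a header on top — a door frame. The left jamb is 41 mm wide at x = 0; the right jamb starts at x = 1016. The clear opening is 1016 − 41 = 975 mm.


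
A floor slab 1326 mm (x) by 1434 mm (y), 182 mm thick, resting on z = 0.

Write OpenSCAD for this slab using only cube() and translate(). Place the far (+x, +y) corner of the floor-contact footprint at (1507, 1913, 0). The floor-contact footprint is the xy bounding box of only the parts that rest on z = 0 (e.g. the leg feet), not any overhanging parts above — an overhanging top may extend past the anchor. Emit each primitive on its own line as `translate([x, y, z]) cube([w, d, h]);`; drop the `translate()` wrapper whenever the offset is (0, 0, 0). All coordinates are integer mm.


translate([181, 479, 0]) cube([1326, 1434, 182]);


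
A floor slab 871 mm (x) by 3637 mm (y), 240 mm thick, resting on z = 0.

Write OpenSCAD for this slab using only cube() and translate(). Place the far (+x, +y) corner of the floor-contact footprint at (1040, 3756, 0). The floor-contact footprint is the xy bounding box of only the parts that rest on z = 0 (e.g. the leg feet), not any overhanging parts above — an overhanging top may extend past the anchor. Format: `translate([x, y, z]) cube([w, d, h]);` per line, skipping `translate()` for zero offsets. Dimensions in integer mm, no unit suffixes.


translate([169, 119, 0]) cube([871, 3637, 240]);


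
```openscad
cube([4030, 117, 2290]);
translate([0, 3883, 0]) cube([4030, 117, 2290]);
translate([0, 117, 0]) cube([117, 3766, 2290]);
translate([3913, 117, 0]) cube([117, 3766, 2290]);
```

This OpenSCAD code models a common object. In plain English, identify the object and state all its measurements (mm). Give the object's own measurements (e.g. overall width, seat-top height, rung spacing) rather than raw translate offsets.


The wall frame of a small rectangular building: four walls, each 2290 mm tall and 117 mm thick, enclosing a footprint 4030 mm (x) by 4000 mm (y) outside-to-outside, with no floor or roof. The front and back walls (the −y and +y sides) span the full width; the two side walls fit between them.


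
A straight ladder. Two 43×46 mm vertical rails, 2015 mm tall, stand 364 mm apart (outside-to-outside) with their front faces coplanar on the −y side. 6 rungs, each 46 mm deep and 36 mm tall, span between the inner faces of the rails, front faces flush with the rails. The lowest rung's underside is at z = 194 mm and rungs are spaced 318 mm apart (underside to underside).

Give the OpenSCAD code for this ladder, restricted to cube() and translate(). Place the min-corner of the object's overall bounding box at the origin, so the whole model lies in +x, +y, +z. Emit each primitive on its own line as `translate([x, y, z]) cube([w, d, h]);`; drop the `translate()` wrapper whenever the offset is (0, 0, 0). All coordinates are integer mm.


// rung span = 364 - 2*43 = 278
// rung[k] z = 194 + k*318
cube([43, 46, 2015]);
translate([321, 0, 0]) cube([43, 46, 2015]);
translate([43, 0, 194]) cube([278, 46, 36]);
translate([43, 0, 512]) cube([278, 46, 36]);
translate([43, 0, 830]) cube([278, 46, 36]);
translate([43, 0, 1148]) cube([278, 46, 36]);
translate([43, 0, 1466]) cube([278, 46, 36]);
translate([43, 0, 1784]) cube([278, 46, 36]);


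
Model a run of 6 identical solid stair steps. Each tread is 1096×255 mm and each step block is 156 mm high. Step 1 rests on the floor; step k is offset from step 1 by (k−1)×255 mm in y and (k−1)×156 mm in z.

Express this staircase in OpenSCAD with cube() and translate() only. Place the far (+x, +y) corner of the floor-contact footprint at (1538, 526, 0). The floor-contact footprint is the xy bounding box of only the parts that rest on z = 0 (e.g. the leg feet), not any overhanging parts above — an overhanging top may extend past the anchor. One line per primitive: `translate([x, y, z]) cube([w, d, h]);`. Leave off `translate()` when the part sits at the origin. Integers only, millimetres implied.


translate([442, 271, 0]) cube([1096, 255, 156]);
translate([442, 526, 156]) cube([1096, 255, 156]);
translate([442, 781, 312]) cube([1096, 255, 156]);
translate([442, 1036, 468]) cube([1096, 255, 156]);
translate([442, 1291, 624]) cube([1096, 255, 156]);
translate([442, 1546, 780]) cube([1096, 255, 156]);


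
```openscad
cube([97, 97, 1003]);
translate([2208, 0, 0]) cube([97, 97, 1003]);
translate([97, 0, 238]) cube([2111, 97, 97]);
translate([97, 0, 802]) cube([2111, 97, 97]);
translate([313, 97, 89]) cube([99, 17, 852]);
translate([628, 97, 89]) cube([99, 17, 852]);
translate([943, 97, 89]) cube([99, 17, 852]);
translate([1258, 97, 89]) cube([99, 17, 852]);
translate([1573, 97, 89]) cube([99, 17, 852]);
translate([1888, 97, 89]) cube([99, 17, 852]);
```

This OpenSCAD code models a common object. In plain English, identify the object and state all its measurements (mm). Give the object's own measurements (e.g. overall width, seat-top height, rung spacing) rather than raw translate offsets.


A fence section. Two 97×97 mm posts, 1003 mm tall, stand on the floor with a clear span of 2111 mm between their inner faces. Two horizontal rails of 97×97 mm section span the gap between the posts with their undersides at z = 238 mm and z = 802 mm, flush with the posts' −y face. 6 pickets, each 99 mm wide, 17 mm thick and 852 mm tall, are fixed to the +y face of the rails with their bottoms at z = 89 mm, spaced across the span with a 216 mm gap after the −x post and between neighbouring pickets, with 221 mm left before the +x post.


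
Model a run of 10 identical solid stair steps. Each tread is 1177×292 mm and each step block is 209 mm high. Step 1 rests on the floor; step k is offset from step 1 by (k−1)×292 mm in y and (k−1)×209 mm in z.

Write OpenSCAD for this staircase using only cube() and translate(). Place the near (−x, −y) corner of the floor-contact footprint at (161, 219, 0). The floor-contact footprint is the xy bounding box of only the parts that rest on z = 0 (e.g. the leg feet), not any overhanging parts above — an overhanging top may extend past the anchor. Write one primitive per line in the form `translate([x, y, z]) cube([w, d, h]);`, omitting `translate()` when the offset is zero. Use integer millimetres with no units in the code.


translate([161, 219, 0]) cube([1177, 292, 209]);
translate([161, 511, 209]) cube([1177, 292, 209]);
translate([161, 803, 418]) cube([1177, 292, 209]);
translate([161, 1095, 627]) cube([1177, 292, 209]);
translate([161, 1387, 836]) cube([1177, 292, 209]);
translate([161, 1679, 1045]) cube([1177, 292, 209]);
translate([161, 1971, 1254]) cube([1177, 292, 209]);
translate([161, 2263, 1463]) cube([1177, 292, 209]);
translate([161, 2555, 1672]) cube([1177, 292, 209]);
translate([161, 2847, 1881]) cube([1177, 292, 209]);


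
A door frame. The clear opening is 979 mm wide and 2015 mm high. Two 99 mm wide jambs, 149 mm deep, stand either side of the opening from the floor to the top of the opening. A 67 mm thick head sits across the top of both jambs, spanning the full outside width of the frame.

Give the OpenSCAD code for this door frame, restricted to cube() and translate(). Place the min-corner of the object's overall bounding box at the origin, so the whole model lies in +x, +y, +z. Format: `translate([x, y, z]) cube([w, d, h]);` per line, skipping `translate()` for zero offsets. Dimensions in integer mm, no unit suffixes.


cube([99, 149, 2015]);
translate([1078, 0, 0]) cube([99, 149, 2015]);
translate([0, 0, 2015]) cube([1177, 149, 67]);


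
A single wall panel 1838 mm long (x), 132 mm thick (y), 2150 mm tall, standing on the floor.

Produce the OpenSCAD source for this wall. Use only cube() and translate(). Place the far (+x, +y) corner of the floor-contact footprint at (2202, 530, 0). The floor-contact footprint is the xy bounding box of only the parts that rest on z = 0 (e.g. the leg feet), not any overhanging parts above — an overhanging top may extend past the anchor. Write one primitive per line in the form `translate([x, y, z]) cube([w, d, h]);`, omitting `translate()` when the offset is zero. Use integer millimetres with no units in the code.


translate([364, 398, 0]) cube([1838, 132, 2150]);


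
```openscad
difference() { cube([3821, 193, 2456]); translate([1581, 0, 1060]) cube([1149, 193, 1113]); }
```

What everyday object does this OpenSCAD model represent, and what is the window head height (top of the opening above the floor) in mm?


A wall with a window opening. The window head height is 2173 mm.

A wall with a rectangular opening subtracted — a window. Sill at z = 1060, opening 1113 mm tall, so the head is at 1060 + 1113 = 2173 mm.


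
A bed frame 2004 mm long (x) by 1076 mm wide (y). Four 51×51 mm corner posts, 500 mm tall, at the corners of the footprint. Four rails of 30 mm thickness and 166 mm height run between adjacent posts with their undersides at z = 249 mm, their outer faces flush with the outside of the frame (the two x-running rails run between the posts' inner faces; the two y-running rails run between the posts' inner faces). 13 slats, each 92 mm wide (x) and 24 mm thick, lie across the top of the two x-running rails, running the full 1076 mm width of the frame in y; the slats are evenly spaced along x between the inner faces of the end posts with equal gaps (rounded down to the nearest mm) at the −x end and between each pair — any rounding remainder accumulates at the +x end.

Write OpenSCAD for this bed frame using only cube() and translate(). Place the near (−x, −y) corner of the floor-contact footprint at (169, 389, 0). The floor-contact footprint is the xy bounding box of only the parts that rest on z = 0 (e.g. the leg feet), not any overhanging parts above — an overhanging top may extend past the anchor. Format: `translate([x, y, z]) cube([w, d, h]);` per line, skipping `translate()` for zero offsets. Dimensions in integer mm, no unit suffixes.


// slat z = rail_z + rail_h = 249 + 166 = 415
// slat gap = ⌊(1902 − 13·92) / 14⌋ = 50
translate([169, 389, 0]) cube([51, 51, 500]);
translate([169, 1414, 0]) cube([51, 51, 500]);
translate([2122, 389, 0]) cube([51, 51, 500]);
translate([2122, 1414, 0]) cube([51, 51, 500]);
translate([220, 389, 249]) cube([1902, 30, 166]);
translate([220, 1435, 249]) cube([1902, 30, 166]);
translate([169, 440, 249]) cube([30, 974, 166]);
translate([2143, 440, 249]) cube([30, 974, 166]);
translate([270, 389, 415]) cube([92, 1076, 24]);
translate([412, 389, 415]) cube([92, 1076, 24]);
translate([554, 389, 415]) cube([92, 1076, 24]);
translate([696, 389, 415]) cube([92, 1076, 24]);
translate([838, 389, 415]) cube([92, 1076, 24]);
translate([980, 389, 415]) cube([92, 1076, 24]);
translate([1122, 389, 415]) cube([92, 1076, 24]);
translate([1264, 389, 415]) cube([92, 1076, 24]);
translate([1406, 389, 415]) cube([92, 1076, 24]);
translate([1548, 389, 415]) cube([92, 1076, 24]);
translate([1690, 389, 415]) cube([92, 1076, 24]);
translate([1832, 389, 415]) cube([92, 1076, 24]);
translate([1974, 389, 415]) cube([92, 1076, 24]);


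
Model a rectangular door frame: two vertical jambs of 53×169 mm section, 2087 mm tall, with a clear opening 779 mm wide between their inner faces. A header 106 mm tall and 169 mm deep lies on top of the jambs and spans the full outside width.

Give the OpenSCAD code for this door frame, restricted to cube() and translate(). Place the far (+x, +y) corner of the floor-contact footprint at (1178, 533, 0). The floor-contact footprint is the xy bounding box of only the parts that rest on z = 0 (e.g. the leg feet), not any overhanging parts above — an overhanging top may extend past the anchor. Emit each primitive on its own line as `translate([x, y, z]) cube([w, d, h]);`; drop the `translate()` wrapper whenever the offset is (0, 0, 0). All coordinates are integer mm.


translate([293, 364, 0]) cube([53, 169, 2087]);
translate([1125, 364, 0]) cube([53, 169, 2087]);
translate([293, 364, 2087]) cube([885, 169, 106]);


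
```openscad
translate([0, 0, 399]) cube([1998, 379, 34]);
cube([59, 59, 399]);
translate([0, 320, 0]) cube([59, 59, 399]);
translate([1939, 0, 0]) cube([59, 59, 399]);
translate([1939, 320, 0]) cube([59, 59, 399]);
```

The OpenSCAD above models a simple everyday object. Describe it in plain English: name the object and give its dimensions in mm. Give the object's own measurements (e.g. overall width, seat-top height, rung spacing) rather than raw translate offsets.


A long wooden bench with a 1998 mm (x) × 379 mm (y) seat, 34 mm thick, its top surface 433 mm above the floor. Four 59 mm square legs at the seat corners, flush with the edges, run from z = 0 to the seat underside.


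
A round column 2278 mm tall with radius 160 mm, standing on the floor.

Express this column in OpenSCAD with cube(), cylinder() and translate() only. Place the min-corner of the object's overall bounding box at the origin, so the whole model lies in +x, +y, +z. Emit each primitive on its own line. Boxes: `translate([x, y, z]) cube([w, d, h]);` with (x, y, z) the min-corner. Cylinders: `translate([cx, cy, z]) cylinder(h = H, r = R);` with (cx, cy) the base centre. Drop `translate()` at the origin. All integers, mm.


translate([160, 160, 0]) cylinder(h = 2278, r = 160);


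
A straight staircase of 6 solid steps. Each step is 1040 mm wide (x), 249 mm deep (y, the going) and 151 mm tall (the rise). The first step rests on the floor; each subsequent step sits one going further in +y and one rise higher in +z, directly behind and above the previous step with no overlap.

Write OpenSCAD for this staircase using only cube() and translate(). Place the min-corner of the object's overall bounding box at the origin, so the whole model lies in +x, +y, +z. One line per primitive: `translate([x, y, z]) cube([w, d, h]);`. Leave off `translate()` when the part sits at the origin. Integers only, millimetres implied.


cube([1040, 249, 151]);
translate([0, 249, 151]) cube([1040, 249, 151]);
translate([0, 498, 302]) cube([1040, 249, 151]);
translate([0, 747, 453]) cube([1040, 249, 151]);
translate([0, 996, 604]) cube([1040, 249, 151]);
translate([0, 1245, 755]) cube([1040, 249, 151]);


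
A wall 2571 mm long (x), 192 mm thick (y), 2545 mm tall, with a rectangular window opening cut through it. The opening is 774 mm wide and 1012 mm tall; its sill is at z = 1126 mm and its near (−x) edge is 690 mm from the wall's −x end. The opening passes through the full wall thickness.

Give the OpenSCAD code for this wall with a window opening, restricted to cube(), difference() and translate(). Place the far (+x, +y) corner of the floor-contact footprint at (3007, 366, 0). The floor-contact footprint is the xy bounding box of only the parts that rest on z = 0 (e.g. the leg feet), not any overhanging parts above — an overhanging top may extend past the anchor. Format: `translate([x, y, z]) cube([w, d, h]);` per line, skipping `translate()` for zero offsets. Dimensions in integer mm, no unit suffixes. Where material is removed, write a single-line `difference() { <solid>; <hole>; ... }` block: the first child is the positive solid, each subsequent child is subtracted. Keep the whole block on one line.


difference() { translate([436, 174, 0]) cube([2571, 192, 2545]); translate([1126, 174, 1126]) cube([774, 192, 1012]); }


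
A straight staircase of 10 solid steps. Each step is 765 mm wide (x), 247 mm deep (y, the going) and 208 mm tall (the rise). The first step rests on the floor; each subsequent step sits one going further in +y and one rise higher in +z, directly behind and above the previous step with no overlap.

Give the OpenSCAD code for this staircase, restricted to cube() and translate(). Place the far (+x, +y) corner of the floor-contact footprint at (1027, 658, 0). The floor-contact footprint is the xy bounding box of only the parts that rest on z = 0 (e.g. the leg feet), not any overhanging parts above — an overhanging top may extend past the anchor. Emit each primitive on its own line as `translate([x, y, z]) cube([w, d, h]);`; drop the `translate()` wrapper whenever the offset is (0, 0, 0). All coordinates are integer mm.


translate([262, 411, 0]) cube([765, 247, 208]);
translate([262, 658, 208]) cube([765, 247, 208]);
translate([262, 905, 416]) cube([765, 247, 208]);
translate([262, 1152, 624]) cube([765, 247, 208]);
translate([262, 1399, 832]) cube([765, 247, 208]);
translate([262, 1646, 1040]) cube([765, 247, 208]);
translate([262, 1893, 1248]) cube([765, 247, 208]);
translate([262, 2140, 1456]) cube([765, 247, 208]);
translate([262, 2387, 1664]) cube([765, 247, 208]);
translate([262, 2634, 1872]) cube([765, 247, 208]);


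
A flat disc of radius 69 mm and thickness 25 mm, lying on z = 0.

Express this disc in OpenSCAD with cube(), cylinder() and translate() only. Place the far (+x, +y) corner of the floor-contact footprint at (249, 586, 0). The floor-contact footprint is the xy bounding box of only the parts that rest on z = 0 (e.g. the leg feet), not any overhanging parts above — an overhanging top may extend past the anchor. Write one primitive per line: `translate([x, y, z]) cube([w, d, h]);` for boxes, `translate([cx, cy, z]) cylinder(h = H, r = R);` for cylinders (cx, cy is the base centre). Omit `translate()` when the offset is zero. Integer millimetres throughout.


translate([180, 517, 0]) cylinder(h = 25, r = 69);


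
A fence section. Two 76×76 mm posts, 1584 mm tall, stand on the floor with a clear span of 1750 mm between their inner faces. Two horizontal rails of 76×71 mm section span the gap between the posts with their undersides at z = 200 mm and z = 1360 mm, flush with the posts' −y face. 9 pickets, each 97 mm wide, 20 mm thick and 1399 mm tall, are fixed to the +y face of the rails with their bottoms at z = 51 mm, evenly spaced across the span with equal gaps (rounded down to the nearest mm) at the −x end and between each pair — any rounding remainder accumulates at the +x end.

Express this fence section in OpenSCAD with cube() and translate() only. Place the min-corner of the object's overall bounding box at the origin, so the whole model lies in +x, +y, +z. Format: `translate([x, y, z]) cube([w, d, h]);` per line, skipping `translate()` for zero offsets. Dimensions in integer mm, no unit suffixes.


cube([76, 76, 1584]);
translate([1826, 0, 0]) cube([76, 76, 1584]);
translate([76, 0, 200]) cube([1750, 76, 71]);
translate([76, 0, 1360]) cube([1750, 76, 71]);
translate([163, 76, 51]) cube([97, 20, 1399]);
translate([347, 76, 51]) cube([97, 20, 1399]);
translate([531, 76, 51]) cube([97, 20, 1399]);
translate([715, 76, 51]) cube([97, 20, 1399]);
translate([899, 76, 51]) cube([97, 20, 1399]);
translate([1083, 76, 51]) cube([97, 20, 1399]);
translate([1267, 76, 51]) cube([97, 20, 1399]);
translate([1451, 76, 51]) cube([97, 20, 1399]);
translate([1635, 76, 51]) cube([97, 20, 1399]);


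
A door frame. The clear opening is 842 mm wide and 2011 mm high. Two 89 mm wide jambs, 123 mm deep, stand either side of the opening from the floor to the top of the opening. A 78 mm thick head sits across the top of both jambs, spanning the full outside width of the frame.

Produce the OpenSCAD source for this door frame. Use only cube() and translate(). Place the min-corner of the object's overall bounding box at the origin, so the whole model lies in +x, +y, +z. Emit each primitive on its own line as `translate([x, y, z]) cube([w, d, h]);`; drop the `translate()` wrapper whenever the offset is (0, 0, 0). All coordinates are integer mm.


cube([89, 123, 2011]);
translate([931, 0, 0]) cube([89, 123, 2011]);
translate([0, 0, 2011]) cube([1020, 123, 78]);


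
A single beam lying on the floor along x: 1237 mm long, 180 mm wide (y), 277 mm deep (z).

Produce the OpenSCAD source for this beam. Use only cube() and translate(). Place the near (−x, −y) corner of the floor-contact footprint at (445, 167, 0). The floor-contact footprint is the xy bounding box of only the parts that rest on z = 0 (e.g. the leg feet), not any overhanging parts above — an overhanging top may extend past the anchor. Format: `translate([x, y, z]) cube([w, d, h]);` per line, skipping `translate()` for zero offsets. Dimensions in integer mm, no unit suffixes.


translate([445, 167, 0]) cube([1237, 180, 277]);


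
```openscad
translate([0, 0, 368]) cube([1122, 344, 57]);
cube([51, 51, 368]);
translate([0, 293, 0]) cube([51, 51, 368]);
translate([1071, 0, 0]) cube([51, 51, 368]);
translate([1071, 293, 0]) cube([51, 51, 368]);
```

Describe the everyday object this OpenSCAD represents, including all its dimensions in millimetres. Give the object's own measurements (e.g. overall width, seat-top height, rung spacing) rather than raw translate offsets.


A long wooden bench with a 1122 mm (x) × 344 mm (y) seat, 57 mm thick, its top surface 425 mm above the floor. Four 51 mm square legs at the seat corners, flush with the edges, run from z = 0 to the seat underside.


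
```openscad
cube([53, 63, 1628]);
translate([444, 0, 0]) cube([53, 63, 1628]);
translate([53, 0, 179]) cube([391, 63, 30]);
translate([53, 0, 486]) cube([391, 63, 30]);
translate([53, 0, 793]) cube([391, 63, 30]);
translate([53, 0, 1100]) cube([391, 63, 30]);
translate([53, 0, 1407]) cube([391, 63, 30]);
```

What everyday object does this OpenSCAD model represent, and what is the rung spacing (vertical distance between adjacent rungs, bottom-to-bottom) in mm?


A ladder. The rung spacing is 307 mm.

Two tall 53×63 posts with 5 short bars between them — a ladder. Adjacent rungs sit at z = 179 and z = 486, so the spacing is 486 − 179 = 307 mm.


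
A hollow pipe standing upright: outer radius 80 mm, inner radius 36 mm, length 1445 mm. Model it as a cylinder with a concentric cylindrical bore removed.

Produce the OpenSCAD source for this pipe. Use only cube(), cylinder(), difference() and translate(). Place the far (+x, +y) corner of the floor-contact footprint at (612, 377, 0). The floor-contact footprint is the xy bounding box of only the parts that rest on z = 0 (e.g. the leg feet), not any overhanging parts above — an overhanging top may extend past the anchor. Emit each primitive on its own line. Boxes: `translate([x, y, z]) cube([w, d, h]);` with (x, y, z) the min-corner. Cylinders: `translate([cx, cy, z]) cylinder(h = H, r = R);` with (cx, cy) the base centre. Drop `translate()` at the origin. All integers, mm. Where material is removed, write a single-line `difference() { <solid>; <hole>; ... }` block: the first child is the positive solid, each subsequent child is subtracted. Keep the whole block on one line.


difference() { translate([532, 297, 0]) cylinder(h = 1445, r = 80); translate([532, 297, 0]) cylinder(h = 1445, r = 36); }


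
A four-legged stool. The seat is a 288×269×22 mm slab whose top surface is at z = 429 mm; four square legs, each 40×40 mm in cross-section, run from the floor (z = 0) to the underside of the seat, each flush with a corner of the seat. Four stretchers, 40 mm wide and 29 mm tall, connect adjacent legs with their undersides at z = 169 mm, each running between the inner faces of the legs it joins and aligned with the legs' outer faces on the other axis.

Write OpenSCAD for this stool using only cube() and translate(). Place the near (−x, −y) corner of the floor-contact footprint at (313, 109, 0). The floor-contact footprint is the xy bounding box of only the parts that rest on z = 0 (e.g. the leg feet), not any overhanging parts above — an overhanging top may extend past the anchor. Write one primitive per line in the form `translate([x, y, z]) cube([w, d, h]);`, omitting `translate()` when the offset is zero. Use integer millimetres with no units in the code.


translate([313, 109, 407]) cube([288, 269, 22]);
translate([313, 109, 0]) cube([40, 40, 407]);
translate([561, 109, 0]) cube([40, 40, 407]);
translate([313, 338, 0]) cube([40, 40, 407]);
translate([561, 338, 0]) cube([40, 40, 407]);
translate([353, 109, 169]) cube([208, 40, 29]);
translate([353, 338, 169]) cube([208, 40, 29]);
translate([313, 149, 169]) cube([40, 189, 29]);
translate([561, 149, 169]) cube([40, 189, 29]);


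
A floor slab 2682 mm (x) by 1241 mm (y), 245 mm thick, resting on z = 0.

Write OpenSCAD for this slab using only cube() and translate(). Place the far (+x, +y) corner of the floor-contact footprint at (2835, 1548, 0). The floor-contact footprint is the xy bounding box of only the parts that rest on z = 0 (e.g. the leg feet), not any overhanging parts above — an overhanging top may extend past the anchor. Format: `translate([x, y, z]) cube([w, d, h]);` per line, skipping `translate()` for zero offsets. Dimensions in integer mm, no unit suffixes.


translate([153, 307, 0]) cube([2682, 1241, 245]);


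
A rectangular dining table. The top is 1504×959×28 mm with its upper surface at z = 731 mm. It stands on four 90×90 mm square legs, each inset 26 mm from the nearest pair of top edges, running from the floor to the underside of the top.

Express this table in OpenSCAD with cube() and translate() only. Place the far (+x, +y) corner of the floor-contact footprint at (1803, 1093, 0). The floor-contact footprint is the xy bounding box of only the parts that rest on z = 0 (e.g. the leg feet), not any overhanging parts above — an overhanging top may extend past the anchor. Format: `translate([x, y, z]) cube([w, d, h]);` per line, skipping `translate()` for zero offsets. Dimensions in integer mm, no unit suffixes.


translate([325, 160, 703]) cube([1504, 959, 28]);
translate([351, 186, 0]) cube([90, 90, 703]);
translate([1713, 186, 0]) cube([90, 90, 703]);
translate([351, 1003, 0]) cube([90, 90, 703]);
translate([1713, 1003, 0]) cube([90, 90, 703]);


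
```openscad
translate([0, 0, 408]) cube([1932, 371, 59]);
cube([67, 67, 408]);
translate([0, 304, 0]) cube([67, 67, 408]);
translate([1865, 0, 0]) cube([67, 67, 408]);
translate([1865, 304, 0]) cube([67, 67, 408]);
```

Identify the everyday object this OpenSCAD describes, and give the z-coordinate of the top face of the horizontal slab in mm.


A bench. The seat-top height is 467 mm.

A long slab on four corner posts — a bench. The slab sits at z = 408 with thickness 59, so the top is 408 + 59 = 467 mm.


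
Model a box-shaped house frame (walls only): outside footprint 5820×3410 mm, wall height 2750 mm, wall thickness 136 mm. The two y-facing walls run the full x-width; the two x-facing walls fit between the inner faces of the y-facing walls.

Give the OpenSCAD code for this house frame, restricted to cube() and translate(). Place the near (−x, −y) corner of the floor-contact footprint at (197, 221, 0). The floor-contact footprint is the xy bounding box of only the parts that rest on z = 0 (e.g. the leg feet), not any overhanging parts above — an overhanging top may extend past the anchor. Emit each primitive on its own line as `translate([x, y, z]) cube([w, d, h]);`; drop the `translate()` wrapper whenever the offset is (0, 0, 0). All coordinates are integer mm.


translate([197, 221, 0]) cube([5820, 136, 2750]);
translate([197, 3495, 0]) cube([5820, 136, 2750]);
translate([197, 357, 0]) cube([136, 3138, 2750]);
translate([5881, 357, 0]) cube([136, 3138, 2750]);


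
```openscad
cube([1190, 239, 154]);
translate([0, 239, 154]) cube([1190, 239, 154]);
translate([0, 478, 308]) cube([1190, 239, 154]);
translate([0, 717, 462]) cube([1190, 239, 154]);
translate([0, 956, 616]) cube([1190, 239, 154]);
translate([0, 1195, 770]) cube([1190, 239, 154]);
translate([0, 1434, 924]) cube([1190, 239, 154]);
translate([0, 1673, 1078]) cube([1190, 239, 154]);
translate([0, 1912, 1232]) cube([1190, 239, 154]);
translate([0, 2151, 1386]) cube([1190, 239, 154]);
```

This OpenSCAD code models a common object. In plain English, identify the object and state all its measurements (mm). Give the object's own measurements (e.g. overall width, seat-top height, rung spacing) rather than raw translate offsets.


A straight staircase of 10 solid steps. Each step is 1190 mm wide (x), 239 mm deep (y, the going) and 154 mm tall (the rise). The first step rests on the floor; each subsequent step sits one going further in +y and one rise higher in +z, directly behind and above the previous step with no overlap.


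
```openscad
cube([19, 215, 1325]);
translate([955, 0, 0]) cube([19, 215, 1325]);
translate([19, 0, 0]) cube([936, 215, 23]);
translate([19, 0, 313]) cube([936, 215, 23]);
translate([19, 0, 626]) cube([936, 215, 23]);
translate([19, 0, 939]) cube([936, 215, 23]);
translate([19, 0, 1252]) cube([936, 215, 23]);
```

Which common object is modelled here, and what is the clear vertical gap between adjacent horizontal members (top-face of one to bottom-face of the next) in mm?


A bookshelf. The clear shelf gap is 290 mm.

Two tall side panels with 5 horizontal boards between them — a bookshelf. The first two shelf undersides are at z = 0 and z = 313; with shelf thickness 23, the clear gap is 313 − 0 − 23 = 290 mm.


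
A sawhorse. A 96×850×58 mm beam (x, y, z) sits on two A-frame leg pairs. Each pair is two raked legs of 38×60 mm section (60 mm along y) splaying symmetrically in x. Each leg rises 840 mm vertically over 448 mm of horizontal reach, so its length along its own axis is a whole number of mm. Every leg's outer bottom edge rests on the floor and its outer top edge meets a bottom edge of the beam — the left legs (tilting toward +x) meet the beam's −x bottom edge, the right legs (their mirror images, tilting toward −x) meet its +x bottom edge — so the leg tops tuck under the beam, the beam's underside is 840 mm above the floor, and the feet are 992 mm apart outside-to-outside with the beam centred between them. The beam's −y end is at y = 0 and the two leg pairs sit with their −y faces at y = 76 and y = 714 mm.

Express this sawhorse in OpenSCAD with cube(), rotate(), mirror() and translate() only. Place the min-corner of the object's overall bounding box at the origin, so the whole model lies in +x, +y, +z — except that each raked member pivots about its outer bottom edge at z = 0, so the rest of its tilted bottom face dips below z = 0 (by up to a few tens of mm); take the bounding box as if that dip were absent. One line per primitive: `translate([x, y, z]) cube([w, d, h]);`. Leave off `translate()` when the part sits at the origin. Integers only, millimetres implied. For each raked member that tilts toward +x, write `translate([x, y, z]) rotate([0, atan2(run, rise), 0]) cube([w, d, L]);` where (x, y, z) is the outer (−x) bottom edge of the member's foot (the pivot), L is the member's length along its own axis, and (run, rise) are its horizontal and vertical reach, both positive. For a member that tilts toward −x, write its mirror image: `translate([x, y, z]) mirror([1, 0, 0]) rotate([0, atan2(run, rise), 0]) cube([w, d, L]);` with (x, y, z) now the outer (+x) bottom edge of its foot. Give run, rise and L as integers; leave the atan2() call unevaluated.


translate([448, 0, 840]) cube([96, 850, 58]);
translate([0, 76, 0]) rotate([0, atan2(448, 840), 0]) cube([38, 60, 952]);
translate([992, 76, 0]) mirror([1, 0, 0]) rotate([0, atan2(448, 840), 0]) cube([38, 60, 952]);
translate([0, 714, 0]) rotate([0, atan2(448, 840), 0]) cube([38, 60, 952]);
translate([992, 714, 0]) mirror([1, 0, 0]) rotate([0, atan2(448, 840), 0]) cube([38, 60, 952]);
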